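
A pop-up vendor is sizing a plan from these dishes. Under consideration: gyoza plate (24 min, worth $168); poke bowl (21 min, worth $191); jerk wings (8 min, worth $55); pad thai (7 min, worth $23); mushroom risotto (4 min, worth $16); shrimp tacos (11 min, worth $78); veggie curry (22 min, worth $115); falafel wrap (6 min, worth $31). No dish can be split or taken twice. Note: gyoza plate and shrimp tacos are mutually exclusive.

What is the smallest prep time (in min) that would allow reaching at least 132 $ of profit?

19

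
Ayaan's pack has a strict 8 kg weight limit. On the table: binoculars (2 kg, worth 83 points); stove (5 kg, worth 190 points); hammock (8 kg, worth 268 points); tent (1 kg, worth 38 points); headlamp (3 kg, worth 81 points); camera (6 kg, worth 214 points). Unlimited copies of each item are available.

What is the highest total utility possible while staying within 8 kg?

332

Density check — binoculars 41.50, stove 38.00, tent 38.00, camera 35.67 are the best per kg.
4×binoculars uses 8 of the 8 kg and totals 332.
Nothing else within 8 kg beats 332.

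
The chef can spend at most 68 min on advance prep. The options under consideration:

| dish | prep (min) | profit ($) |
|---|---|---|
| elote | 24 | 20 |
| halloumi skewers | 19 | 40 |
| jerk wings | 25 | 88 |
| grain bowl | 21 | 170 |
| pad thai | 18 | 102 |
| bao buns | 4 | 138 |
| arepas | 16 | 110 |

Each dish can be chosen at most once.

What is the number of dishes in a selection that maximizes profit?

4

Optimal total is 520.
For example grain bowl + pad thai + bao buns + arepas achieves it, using 59 min.
All optima have 4 dishes.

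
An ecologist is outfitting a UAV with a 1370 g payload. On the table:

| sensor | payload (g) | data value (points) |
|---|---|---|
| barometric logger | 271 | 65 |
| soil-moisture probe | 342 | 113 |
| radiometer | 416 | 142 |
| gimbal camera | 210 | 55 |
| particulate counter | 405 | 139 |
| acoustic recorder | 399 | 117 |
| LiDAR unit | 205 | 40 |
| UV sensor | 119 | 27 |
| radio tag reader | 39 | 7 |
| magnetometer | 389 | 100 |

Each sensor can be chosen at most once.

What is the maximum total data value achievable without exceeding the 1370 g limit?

A density-first pass picks soil-moisture probe + radiometer + particulate counter + UV sensor + radio tag reader — 428 at 1321 g.
Dropping UV sensor and radio tag reader frees 158 g; slotting in LiDAR unit (205 g) lifts the total to 434 at 1368 g.
The spare 2 g is too small for any remaining sensor, and no exchange beats 434.

434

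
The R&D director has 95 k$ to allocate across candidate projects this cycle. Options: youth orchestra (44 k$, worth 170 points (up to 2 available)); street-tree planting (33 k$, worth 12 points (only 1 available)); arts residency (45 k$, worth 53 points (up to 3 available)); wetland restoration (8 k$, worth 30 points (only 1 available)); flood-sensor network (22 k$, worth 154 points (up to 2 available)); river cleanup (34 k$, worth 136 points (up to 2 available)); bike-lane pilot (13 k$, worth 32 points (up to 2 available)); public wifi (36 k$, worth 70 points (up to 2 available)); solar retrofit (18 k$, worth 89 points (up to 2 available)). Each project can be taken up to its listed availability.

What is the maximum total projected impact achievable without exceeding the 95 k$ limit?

518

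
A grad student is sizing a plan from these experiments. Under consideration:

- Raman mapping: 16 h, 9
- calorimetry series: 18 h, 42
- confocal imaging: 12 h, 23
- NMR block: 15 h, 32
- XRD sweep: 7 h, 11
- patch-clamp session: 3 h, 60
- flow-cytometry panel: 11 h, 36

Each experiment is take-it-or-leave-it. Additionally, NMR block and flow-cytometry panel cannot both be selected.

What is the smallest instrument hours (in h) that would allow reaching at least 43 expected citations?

3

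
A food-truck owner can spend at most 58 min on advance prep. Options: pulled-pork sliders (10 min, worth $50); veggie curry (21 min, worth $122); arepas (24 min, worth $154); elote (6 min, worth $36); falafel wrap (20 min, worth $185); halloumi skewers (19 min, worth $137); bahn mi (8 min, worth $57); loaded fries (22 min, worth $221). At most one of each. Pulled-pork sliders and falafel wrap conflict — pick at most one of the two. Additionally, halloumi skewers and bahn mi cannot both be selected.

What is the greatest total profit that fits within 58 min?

Taking elote + falafel wrap + bahn mi + loaded fries: 56 min used, 499 in profit.
Runner-up falafel wrap + bahn mi + loaded fries tops out at 463.

499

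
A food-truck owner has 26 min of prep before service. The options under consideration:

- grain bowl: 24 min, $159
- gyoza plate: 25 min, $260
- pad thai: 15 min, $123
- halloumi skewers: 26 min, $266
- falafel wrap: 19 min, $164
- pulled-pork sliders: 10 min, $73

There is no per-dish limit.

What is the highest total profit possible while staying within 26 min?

266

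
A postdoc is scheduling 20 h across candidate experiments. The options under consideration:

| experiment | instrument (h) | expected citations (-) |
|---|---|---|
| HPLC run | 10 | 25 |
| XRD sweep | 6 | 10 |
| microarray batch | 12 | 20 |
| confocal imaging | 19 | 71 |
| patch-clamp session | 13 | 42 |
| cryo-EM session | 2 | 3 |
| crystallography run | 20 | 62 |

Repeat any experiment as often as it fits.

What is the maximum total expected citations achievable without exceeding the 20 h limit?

71

By expected citations per h: confocal imaging 3.74, patch-clamp session 3.23, crystallography run 3.10, HPLC run 2.50 lead.
The ratio ordering already packs tightly: confocal imaging, 19 h, 71.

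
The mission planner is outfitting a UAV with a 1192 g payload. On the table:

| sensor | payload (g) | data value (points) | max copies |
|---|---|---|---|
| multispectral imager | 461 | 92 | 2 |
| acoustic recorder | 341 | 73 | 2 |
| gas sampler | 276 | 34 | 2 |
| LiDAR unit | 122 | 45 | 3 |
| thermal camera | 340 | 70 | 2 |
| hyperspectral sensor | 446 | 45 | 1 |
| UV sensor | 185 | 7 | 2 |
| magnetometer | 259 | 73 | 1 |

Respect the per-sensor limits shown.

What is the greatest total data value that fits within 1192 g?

309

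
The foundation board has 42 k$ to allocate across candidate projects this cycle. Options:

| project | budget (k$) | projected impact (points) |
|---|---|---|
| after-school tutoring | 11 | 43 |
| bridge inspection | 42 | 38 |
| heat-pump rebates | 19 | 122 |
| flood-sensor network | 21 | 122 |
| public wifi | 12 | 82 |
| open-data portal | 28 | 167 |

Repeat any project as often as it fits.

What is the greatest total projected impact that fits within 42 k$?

249

Greedy by ratio would take 3×public wifi: 36 k$ used, total 246.
Replace 2×public wifi with open-data portal: the trade gains 3 net, giving 249 at 40 k$.
The spare 2 k$ is too small for any remaining project, and no exchange beats 249.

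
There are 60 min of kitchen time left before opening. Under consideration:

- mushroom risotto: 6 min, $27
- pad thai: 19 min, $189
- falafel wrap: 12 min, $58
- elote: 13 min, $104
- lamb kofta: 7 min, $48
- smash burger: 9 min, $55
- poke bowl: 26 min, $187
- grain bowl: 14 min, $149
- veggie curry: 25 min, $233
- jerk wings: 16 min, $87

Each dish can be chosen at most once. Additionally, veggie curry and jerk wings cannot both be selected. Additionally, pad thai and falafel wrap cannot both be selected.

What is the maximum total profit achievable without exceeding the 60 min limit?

571

The ratio ordering already packs tightly: pad thai + grain bowl + veggie curry, 58 min, 571.
No other feasible combination exceeds 571.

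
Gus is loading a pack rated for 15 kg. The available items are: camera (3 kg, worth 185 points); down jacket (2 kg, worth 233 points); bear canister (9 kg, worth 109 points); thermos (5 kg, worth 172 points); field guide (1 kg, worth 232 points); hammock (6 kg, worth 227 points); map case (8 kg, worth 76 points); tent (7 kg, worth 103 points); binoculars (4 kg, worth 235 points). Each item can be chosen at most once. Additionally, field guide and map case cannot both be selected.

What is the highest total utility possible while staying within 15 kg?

1057

Ranking by ratio (utility/kg): field guide 232.00, down jacket 116.50, camera 61.67, binoculars 58.75.
The ratio ordering already packs tightly: camera + down jacket + thermos + field guide + binoculars, 15 kg, 1057.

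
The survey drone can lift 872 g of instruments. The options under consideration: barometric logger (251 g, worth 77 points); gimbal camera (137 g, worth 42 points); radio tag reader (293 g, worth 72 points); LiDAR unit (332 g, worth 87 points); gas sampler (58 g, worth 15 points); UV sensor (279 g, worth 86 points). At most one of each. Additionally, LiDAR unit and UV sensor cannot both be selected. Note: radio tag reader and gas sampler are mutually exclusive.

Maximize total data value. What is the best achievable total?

235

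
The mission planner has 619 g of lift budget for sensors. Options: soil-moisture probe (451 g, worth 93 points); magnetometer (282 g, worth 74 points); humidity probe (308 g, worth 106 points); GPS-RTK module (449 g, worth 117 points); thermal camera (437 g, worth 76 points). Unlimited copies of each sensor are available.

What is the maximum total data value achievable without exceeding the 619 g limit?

Density check — humidity probe 0.34, magnetometer 0.26, GPS-RTK module 0.26 are the best per g.
Taking 2×humidity probe: 616 g used, 212 in data value.
Nothing else within 619 g beats 212.

212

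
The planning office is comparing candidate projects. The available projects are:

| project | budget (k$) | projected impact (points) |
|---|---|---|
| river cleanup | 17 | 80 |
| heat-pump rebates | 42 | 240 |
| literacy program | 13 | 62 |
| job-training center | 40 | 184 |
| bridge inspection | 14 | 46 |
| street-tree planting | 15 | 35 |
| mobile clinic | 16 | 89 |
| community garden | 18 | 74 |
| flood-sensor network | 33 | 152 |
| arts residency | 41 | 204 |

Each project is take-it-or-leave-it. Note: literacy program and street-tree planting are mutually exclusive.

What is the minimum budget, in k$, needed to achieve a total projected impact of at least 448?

88

Minimise k$ subject to total projected impact ≥ 448.
river cleanup + heat-pump rebates + literacy program + mobile clinic reaches 471 using 88 k$.
No combination under 88 k$ hits 448.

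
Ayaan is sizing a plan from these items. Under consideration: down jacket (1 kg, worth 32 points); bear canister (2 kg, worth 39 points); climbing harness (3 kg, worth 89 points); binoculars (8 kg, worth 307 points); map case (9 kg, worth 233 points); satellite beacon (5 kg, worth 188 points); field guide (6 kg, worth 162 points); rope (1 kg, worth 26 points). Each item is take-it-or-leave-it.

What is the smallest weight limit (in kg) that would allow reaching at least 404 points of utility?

12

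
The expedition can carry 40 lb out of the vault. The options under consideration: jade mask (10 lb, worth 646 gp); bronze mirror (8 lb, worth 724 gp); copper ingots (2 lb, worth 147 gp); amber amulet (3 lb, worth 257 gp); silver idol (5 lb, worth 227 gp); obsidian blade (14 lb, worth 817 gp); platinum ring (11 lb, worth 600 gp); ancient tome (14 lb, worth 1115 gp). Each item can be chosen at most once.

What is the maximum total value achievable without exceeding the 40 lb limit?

2969

A density-first pass picks jade mask + bronze mirror + copper ingots + amber amulet + ancient tome — 2889 at 37 lb.
The 2 lb tied up in copper ingots is better spent on silver idol — total rises to 2969 (40 lb).
That's the maximum — no swap from here does better than 2969.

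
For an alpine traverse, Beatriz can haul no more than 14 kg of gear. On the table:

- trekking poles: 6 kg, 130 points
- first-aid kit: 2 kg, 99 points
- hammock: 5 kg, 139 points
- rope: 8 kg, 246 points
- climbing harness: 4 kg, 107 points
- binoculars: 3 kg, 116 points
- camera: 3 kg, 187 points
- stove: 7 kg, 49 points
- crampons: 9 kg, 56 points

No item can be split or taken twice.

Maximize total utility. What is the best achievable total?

549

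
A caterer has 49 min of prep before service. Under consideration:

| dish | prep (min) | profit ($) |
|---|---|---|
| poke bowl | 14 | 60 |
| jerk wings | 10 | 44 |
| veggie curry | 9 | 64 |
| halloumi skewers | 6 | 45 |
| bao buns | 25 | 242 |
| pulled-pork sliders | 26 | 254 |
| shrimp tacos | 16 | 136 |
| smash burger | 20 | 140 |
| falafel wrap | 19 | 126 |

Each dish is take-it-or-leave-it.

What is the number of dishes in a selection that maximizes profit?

3

The maximum profit within 49 min is 435.
halloumi skewers + pulled-pork sliders + shrimp tacos hits 435 at 48 min.
All optima have 3 dishes.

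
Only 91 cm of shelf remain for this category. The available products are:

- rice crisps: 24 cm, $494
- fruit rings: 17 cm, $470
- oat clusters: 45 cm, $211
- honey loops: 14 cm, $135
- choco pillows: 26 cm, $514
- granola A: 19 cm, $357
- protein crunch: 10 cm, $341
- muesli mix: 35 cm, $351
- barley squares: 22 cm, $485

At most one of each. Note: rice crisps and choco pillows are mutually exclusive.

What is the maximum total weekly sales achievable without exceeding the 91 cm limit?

1945

Filling by ratio: rice crisps + fruit rings + honey loops + protein crunch + barley squares for 1925, with 4 cm left unused.
Replace rice crisps with choco pillows: the trade gains 20 net, giving 1945 at 89 cm.
The closest alternative, rice crisps + fruit rings + honey loops + protein crunch + barley squares, reaches only 1925.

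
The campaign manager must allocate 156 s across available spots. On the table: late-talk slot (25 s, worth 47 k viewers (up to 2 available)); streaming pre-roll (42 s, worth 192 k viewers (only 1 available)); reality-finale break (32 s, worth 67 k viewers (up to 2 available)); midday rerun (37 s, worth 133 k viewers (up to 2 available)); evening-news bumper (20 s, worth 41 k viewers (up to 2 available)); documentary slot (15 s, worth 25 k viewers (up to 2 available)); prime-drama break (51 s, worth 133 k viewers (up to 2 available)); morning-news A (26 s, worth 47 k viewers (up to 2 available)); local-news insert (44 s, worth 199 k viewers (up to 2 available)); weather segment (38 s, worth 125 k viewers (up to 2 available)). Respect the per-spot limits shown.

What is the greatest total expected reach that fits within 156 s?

Density check — streaming pre-roll 4.57, local-news insert 4.52, midday rerun 3.59 are the best per s.
Filling by ratio: streaming pre-roll + evening-news bumper + 2×local-news insert for 631, with 6 s left unused.
Replace evening-news bumper with morning-news A: the trade gains 6 net, giving 637 at 156 s.
Every other selection either busts 156 s or exceeds an availability limit or fails to beat 637.

637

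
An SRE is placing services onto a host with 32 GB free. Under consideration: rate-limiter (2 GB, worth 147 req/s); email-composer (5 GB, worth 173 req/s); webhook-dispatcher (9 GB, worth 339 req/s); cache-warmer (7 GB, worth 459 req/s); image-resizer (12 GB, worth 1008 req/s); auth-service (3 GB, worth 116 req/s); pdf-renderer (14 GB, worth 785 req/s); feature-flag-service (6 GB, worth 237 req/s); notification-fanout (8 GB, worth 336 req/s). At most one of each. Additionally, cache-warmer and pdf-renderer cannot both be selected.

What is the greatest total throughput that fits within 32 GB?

2066

By throughput per GB: image-resizer 84.00, rate-limiter 73.50, cache-warmer 65.57, pdf-renderer 56.07 lead.
Best packing: rate-limiter + cache-warmer + image-resizer + auth-service + notification-fanout — 32 GB, 2066 total.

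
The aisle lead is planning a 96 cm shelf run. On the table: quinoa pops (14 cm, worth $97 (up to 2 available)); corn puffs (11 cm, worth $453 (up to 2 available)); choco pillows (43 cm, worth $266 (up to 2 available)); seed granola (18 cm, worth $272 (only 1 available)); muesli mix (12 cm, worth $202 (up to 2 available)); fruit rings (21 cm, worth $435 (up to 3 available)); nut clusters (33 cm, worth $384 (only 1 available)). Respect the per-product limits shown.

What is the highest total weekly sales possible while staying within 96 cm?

Greedy by ratio would take 2×corn puffs + 3×fruit rings: 85 cm used, total 2211.
The 21 cm tied up in fruit rings is better spent on seed granola + muesli mix — total rises to 2250 (94 cm).
The spare 2 cm is too small for any remaining product, and no exchange beats 2250.

2250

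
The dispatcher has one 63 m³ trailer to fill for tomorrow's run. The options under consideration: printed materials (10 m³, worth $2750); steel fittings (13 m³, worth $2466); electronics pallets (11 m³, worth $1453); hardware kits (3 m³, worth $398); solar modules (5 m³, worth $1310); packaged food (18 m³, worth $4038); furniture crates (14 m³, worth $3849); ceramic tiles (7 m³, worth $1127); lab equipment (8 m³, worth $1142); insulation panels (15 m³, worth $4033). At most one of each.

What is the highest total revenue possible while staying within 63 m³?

15980

Printed materials + solar modules + packaged food + furniture crates + insulation panels uses 62 of the 63 m³ and totals 15980.
Next best is printed materials + hardware kits + packaged food + furniture crates + insulation panels at 15068 (60 m³) — short by 912.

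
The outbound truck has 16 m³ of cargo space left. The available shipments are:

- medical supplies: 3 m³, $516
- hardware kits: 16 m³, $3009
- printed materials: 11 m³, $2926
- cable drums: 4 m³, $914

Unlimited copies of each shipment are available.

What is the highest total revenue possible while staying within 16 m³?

Taking printed materials + cable drums: 15 m³ used, 3840 in revenue.

3840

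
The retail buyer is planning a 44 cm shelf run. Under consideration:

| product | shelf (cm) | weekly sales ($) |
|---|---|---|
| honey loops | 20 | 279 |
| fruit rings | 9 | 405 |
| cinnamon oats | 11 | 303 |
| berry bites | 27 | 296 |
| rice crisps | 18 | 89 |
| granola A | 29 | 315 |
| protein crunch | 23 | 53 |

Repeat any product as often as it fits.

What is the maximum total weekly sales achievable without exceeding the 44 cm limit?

1620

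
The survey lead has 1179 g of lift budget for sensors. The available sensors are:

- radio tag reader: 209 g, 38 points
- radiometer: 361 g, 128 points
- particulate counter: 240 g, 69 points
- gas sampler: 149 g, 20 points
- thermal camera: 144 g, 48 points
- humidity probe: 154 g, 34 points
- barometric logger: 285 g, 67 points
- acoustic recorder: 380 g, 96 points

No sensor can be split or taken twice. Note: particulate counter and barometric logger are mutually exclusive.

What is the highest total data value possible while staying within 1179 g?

341

Density check — radiometer 0.35, thermal camera 0.33, particulate counter 0.29 are the best per g.
The ratio ordering already packs tightly: radiometer + particulate counter + thermal camera + acoustic recorder, 1125 g, 341.
The closest alternative, radiometer + thermal camera + barometric logger + acoustic recorder, reaches only 339.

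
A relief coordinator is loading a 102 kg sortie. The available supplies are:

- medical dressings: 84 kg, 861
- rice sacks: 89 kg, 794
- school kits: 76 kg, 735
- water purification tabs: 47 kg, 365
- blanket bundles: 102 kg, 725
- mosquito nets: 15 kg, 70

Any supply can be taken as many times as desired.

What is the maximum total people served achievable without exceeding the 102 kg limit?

931

By people served per kg: medical dressings 10.25, school kits 9.67, rice sacks 8.92 lead.
The ratio ordering already packs tightly: medical dressings + mosquito nets, 99 kg, 931.
That's the maximum — no swap from here does better than 931.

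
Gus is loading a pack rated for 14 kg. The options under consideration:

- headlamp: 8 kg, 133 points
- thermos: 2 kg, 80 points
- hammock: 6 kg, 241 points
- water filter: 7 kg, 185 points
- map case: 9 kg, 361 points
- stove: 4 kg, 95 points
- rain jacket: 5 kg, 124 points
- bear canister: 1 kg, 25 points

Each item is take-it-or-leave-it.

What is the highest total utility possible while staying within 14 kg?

485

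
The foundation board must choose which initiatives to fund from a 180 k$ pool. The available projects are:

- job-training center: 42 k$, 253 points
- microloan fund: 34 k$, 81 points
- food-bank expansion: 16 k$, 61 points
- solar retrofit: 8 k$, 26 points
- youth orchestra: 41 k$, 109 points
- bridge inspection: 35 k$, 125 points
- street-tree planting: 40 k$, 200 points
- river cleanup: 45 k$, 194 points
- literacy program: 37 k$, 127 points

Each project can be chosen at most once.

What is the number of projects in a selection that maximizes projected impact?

5

Best achievable projected impact is 835.
For example job-training center + food-bank expansion + street-tree planting + river cleanup + literacy program achieves it, using 180 k$.
Every optimal selection uses 5 projects.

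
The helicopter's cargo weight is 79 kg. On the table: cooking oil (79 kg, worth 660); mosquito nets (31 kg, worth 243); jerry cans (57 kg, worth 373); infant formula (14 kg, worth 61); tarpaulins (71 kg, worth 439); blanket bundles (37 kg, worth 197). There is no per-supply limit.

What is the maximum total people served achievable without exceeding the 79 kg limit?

660

Density check — cooking oil 8.35, mosquito nets 7.84, jerry cans 6.54 are the best per kg.
Taking cooking oil: 79 kg used, 660 in people served.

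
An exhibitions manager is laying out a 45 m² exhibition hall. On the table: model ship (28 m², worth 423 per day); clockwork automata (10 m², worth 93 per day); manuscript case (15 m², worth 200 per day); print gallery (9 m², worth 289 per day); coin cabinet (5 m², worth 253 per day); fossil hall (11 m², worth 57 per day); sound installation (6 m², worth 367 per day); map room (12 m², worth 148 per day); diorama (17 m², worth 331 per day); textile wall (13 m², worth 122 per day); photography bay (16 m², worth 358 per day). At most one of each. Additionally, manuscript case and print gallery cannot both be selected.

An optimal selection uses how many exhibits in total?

The maximum expected visitors within 45 m² is 1309.
One optimal bundle: coin cabinet + sound installation + diorama + photography bay (44 m²).
All optima have 4 exhibits.

4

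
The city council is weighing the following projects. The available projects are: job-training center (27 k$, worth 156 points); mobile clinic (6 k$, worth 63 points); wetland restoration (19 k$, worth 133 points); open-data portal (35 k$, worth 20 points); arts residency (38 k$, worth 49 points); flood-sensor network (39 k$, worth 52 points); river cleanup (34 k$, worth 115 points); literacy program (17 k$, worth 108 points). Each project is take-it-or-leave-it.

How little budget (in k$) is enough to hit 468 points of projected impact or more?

Minimise k$ subject to total projected impact ≥ 468.
job-training center + wetland restoration + river cleanup + literacy program reaches 512 using 97 k$.
Below 97 k$ the best achievable stays under 468.

97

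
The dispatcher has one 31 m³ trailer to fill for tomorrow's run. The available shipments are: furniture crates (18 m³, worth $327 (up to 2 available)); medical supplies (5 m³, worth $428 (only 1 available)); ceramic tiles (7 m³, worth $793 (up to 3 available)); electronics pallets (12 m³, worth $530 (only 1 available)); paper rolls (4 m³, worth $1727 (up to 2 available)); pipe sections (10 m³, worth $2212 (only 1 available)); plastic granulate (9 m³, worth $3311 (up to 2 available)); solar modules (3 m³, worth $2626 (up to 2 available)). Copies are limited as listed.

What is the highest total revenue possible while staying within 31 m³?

13601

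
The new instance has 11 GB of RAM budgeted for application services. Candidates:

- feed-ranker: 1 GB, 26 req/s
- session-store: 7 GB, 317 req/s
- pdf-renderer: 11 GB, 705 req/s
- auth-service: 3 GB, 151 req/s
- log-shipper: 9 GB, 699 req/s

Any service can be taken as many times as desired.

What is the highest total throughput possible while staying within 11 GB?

751

Ranking by ratio (throughput/GB): log-shipper 77.67, pdf-renderer 64.09, auth-service 50.33, session-store 45.29.
The ratio ordering already packs tightly: 2×feed-ranker + log-shipper, 11 GB, 751.
No other feasible combination exceeds 751.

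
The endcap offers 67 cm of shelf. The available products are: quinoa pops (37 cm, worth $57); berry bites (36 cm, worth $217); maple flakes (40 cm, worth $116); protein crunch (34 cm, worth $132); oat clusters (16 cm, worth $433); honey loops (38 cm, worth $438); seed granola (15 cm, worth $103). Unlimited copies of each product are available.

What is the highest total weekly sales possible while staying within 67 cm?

1732

Density check — oat clusters 27.06, honey loops 11.53, seed granola 6.87, berry bites 6.03 are the best per cm.
The ratio ordering already packs tightly: 4×oat clusters, 64 cm, 1732.
The spare 3 cm is too small for any remaining product, and no exchange beats 1732.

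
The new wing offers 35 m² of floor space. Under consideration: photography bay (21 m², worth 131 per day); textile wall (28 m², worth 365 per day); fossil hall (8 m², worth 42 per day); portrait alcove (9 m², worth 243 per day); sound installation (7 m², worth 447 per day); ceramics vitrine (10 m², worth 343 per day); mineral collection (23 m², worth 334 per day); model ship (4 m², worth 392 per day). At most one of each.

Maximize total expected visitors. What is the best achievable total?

1425

Portrait alcove + sound installation + ceramics vitrine + model ship uses 30 of the 35 m² and totals 1425.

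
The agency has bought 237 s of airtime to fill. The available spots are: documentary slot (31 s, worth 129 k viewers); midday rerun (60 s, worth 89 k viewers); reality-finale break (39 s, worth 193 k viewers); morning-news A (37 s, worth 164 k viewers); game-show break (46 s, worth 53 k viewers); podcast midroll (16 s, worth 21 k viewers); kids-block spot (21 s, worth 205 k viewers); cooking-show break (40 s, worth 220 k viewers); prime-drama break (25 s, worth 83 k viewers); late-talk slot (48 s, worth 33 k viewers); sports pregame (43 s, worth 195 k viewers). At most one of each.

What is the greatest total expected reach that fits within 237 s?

1189

The ratio ordering already packs tightly: documentary slot + reality-finale break + morning-news A + kids-block spot + cooking-show break + prime-drama break + sports pregame, 236 s, 1189.
No other feasible combination exceeds 1189.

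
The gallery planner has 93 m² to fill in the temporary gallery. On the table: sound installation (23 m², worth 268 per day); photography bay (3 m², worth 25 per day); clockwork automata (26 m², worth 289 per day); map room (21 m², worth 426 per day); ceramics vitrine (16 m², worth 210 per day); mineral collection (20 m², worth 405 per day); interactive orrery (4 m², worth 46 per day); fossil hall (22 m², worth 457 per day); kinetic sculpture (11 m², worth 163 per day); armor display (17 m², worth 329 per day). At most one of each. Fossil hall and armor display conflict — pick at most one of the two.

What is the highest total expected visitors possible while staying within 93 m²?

Photography bay + map room + ceramics vitrine + mineral collection + fossil hall + kinetic sculpture uses 93 of the 93 m² and totals 1686.
The closest alternative, map room + ceramics vitrine + mineral collection + fossil hall + kinetic sculpture, reaches only 1661.

1686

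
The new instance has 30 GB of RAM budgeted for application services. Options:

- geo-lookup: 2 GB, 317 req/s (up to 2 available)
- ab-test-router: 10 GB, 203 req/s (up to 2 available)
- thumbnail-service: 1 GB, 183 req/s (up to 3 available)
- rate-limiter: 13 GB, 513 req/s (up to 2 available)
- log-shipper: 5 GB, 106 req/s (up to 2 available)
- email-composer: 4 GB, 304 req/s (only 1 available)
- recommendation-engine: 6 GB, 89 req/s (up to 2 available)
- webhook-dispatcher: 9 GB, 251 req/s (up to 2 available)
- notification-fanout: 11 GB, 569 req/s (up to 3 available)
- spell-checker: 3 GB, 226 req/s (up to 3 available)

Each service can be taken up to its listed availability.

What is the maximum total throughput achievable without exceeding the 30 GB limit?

Ranking by ratio (throughput/GB): thumbnail-service 183.00, geo-lookup 158.50, email-composer 76.00, spell-checker 75.33.
A density-first pass picks 2×geo-lookup + 3×thumbnail-service + email-composer + webhook-dispatcher + 3×spell-checker — 2416 at 29 GB.
Replace thumbnail-service and webhook-dispatcher with notification-fanout: the trade gains 135 net, giving 2551 at 30 GB.
That's the maximum — no swap from here does better than 2551.

2551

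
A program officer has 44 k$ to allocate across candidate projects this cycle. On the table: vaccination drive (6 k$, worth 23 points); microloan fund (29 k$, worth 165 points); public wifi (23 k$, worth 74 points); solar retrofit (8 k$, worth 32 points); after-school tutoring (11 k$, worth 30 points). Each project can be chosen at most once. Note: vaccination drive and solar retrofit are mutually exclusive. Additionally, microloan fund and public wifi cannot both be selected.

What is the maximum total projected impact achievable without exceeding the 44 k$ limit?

197

Microloan fund + solar retrofit uses 37 of the 44 k$ and totals 197.
Runner-up microloan fund + after-school tutoring tops out at 195.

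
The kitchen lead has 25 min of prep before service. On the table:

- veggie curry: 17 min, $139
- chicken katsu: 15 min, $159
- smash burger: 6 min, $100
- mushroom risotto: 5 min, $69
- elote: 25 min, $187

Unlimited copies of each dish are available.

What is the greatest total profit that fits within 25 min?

400

4×smash burger uses 24 of the 25 min and totals 400.
Every other selection either busts 25 min or fails to beat 400.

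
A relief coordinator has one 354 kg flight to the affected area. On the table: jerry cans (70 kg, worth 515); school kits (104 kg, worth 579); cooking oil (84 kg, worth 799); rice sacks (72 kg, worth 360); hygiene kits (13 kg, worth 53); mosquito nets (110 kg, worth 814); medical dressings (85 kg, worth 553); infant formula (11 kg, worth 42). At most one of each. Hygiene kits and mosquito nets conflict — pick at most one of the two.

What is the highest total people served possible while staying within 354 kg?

Best packing: jerry cans + cooking oil + mosquito nets + medical dressings — 349 kg, 2681 total.

2681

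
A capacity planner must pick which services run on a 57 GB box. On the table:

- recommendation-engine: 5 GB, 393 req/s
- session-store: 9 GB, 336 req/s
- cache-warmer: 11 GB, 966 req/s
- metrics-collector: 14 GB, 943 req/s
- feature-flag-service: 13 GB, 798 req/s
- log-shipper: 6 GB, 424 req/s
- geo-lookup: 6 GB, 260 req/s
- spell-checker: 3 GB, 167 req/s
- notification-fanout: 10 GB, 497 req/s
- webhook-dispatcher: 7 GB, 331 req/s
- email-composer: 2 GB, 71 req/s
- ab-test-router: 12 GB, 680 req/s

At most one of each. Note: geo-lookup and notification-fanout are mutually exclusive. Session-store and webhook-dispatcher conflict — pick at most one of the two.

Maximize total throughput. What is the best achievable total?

By throughput per GB: cache-warmer 87.82, recommendation-engine 78.60, log-shipper 70.67, metrics-collector 67.36 lead.
The ratio heuristic lands on recommendation-engine + cache-warmer + metrics-collector + feature-flag-service + log-shipper + spell-checker + email-composer (3762) but leaves 3 GB idle.
The 5 GB tied up in spell-checker and email-composer is better spent on webhook-dispatcher — total rises to 3855 (56 GB).
No other feasible combination exceeds 3855.

3855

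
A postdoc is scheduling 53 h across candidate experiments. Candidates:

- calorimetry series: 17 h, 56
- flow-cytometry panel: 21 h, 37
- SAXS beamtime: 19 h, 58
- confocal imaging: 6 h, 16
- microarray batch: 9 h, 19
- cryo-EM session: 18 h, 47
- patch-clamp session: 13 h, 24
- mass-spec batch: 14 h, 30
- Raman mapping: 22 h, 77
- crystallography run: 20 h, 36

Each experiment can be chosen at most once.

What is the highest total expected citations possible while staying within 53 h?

The ratio heuristic lands on calorimetry series + confocal imaging + Raman mapping (149) but leaves 8 h idle.
Replace confocal imaging with mass-spec batch: the trade gains 14 net, giving 163 at 53 h.
An exhaustive check of the 1024 subsets confirms 163.

163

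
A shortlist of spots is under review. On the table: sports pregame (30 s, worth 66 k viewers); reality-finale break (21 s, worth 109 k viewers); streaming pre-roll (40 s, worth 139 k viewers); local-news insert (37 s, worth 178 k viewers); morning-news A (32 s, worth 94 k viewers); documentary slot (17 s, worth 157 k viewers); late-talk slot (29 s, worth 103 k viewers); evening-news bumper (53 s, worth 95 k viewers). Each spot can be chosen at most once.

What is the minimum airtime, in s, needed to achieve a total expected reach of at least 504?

104

Need the lightest bundle worth ≥ 504.
reality-finale break + local-news insert + documentary slot + late-talk slot: 547 expected reach at 104 s.
Any bundle with less than 104 s falls short of 504.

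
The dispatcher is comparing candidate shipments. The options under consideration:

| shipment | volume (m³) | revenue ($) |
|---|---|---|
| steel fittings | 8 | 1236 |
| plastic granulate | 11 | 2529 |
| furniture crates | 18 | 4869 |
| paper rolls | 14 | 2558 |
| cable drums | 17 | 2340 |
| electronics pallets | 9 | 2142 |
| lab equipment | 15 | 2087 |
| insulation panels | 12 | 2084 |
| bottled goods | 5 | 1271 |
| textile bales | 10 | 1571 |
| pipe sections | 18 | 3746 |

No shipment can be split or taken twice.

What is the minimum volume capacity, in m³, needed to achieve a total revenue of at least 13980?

61

Minimise m³ subject to total revenue ≥ 13980.
Taking plastic granulate + furniture crates + electronics pallets + bottled goods + pipe sections gives 14557 (≥ 13980) for 61 m³.
Below 61 m³ the best achievable stays under 13980.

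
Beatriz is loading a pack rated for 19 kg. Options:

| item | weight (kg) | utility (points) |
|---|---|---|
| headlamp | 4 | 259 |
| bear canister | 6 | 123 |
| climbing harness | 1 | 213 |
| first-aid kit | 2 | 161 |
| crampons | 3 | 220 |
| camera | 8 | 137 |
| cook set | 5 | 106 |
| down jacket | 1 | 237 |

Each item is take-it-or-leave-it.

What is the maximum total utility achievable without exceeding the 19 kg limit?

1227

Ranking by ratio (utility/kg): down jacket 237.00, climbing harness 213.00, first-aid kit 80.50.
Filling by ratio: headlamp + climbing harness + first-aid kit + crampons + cook set + down jacket for 1196, with 3 kg left unused.
Dropping cook set frees 5 kg; slotting in camera (8 kg) lifts the total to 1227 at 19 kg.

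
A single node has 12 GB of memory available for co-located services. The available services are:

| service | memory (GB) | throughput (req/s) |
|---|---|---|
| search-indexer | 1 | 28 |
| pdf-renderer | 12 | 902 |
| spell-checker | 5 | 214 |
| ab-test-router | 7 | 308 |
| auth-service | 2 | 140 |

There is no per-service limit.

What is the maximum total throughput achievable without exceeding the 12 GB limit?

902

By throughput per GB: pdf-renderer 75.17, auth-service 70.00, ab-test-router 44.00, spell-checker 42.80 lead.
Taking pdf-renderer: 12 GB used, 902 in throughput.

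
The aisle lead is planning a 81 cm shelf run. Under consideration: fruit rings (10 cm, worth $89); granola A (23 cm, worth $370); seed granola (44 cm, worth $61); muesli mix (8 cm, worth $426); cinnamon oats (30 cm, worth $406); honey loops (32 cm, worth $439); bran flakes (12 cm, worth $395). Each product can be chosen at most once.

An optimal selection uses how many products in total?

The maximum weekly sales within 81 cm is 1630.
granola A + muesli mix + honey loops + bran flakes hits 1630 at 75 cm.
All optima have 4 products.

4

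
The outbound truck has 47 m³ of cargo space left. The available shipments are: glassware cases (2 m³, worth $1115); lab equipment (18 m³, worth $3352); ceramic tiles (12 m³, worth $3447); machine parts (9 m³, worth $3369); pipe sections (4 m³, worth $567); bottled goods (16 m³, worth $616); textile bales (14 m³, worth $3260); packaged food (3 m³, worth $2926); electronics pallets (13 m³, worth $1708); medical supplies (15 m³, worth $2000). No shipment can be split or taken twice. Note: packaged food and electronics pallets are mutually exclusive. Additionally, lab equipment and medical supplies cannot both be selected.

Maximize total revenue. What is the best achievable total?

14684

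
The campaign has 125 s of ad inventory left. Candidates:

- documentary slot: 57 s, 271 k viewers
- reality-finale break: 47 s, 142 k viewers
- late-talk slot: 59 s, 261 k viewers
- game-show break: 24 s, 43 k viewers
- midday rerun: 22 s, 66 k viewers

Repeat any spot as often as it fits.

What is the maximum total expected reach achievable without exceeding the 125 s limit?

The ratio ordering already packs tightly: 2×documentary slot, 114 s, 542.
Nothing else within 125 s beats 542.

542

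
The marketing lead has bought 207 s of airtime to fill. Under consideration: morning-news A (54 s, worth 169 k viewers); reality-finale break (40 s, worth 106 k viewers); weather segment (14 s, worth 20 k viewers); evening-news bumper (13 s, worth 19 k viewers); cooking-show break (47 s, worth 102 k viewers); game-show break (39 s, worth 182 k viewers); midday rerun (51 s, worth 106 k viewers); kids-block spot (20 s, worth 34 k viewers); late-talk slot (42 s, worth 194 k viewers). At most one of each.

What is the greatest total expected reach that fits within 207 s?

690

Ranking by ratio (expected reach/s): game-show break 4.67, late-talk slot 4.62, morning-news A 3.13.
The ratio heuristic lands on morning-news A + reality-finale break + game-show break + kids-block spot + late-talk slot (685) but leaves 12 s idle.
Replace kids-block spot with weather segment + evening-news bumper: the trade gains 5 net, giving 690 at 202 s.
Nothing else within 207 s beats 690.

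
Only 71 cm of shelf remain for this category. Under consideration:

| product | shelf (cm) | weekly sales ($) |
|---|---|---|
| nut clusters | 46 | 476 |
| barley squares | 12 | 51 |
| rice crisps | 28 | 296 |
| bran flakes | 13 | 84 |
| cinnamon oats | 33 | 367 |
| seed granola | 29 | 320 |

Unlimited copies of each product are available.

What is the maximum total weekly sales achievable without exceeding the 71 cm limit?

734

The ratio ordering already packs tightly: 2×cinnamon oats, 66 cm, 734.
Every other selection either busts 71 cm or fails to beat 734.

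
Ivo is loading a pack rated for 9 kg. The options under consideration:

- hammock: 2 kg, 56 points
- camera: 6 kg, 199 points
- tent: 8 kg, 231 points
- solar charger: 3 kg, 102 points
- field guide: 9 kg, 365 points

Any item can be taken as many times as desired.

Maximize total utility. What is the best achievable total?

365

The ratio ordering already packs tightly: field guide, 9 kg, 365.
No other feasible combination exceeds 365.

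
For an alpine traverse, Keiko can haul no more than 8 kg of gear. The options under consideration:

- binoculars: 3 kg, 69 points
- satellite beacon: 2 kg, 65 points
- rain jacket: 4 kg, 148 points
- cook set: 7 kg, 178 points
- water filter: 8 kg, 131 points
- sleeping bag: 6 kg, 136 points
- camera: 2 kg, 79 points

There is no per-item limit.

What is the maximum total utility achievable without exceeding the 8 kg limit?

4×camera uses 8 of the 8 kg and totals 316.

316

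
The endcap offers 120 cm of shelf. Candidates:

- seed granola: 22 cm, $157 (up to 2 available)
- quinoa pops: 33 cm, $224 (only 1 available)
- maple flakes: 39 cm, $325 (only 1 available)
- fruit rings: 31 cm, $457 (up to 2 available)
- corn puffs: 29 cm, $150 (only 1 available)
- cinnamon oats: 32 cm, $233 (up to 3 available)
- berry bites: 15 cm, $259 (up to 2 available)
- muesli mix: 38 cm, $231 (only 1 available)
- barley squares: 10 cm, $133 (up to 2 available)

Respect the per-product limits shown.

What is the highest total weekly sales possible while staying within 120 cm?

Density check — berry bites 17.27, fruit rings 14.74, barley squares 13.30 are the best per cm.
Taking 2×fruit rings + 2×berry bites + 2×barley squares: 112 cm used, 1698 in weekly sales.
That's the maximum — no swap from here does better than 1698.

1698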